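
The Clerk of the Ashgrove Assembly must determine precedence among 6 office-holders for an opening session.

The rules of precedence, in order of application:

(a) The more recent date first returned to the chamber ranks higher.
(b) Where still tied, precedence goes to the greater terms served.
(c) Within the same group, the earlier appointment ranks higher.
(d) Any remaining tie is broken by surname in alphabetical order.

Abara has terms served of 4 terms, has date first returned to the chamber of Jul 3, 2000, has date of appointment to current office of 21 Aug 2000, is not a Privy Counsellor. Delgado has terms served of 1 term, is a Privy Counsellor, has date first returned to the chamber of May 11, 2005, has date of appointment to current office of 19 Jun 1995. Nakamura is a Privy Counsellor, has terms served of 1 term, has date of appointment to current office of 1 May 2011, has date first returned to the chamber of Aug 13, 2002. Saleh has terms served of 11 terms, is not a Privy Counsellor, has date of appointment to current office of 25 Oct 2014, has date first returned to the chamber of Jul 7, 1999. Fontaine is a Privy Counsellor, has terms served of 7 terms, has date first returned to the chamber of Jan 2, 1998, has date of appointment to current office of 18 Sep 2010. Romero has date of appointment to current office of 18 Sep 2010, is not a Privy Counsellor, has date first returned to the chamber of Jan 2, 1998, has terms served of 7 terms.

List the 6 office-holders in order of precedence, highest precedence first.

Delgado, Nakamura, Abara, Saleh, Fontaine, Romero

By date first returned to the chamber (later first): Delgado (May 11, 2005); then Nakamura (Aug 13, 2002); then Abara (Jul 3, 2000); then Saleh (Jul 7, 1999); then Fontaine and Romero (both Jan 2, 1998).
Fontaine and Romero both have terms served 7 terms, so the next rule applies.
Fontaine and Romero both have date of appointment to current office 18 Sep 2010, so the next rule applies.
Among Fontaine and Romero, alphabetically by surname: Fontaine before Romero.
Full order: Delgado, Nakamura, Abara, Saleh, Fontaine, Romero.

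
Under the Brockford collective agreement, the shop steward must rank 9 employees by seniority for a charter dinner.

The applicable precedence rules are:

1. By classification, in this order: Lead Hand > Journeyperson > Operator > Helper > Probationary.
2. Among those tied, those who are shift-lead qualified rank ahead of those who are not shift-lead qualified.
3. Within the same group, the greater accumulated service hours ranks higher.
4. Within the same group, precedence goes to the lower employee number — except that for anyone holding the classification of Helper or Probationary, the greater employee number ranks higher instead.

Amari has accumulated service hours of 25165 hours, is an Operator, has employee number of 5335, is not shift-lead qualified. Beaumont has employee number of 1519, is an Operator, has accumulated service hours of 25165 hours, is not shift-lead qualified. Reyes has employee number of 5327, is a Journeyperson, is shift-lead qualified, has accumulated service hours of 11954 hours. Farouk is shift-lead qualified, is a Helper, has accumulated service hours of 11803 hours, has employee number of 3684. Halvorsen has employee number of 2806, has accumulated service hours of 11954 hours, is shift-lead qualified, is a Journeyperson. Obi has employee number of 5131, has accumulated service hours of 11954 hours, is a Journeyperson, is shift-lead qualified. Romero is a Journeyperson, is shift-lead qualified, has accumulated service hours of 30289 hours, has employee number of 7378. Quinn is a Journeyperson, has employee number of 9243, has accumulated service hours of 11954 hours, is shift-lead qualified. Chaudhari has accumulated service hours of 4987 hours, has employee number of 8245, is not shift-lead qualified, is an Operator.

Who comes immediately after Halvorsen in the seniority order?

By classification: Romero, Halvorsen, Obi, Reyes and Quinn (Journeyperson); then Beaumont, Amari and Chaudhari (Operator); then Farouk (Helper).
Romero, Halvorsen, Obi, Reyes and Quinn are each shift-lead qualified, so the next rule applies.
Among Romero, Halvorsen, Obi, Reyes and Quinn, by accumulated service hours (higher first): Romero (30289 hours) before Halvorsen, Obi, Reyes and Quinn (11954 hours).
Among Halvorsen, Obi, Reyes and Quinn, by employee number (lower first): Halvorsen (2806) before Obi (5131) before Reyes (5327) before Quinn (9243).
Beaumont, Amari and Chaudhari are each not shift-lead qualified, so the next rule applies.
Among Beaumont, Amari and Chaudhari, by accumulated service hours (higher first): Beaumont and Amari (25165 hours) before Chaudhari (4987 hours).
Among Beaumont and Amari, by employee number (lower first): Beaumont (1519) before Amari (5335).
Order: Romero, Halvorsen, Obi, Reyes, Quinn, Beaumont, Amari, Chaudhari, Farouk.

Obi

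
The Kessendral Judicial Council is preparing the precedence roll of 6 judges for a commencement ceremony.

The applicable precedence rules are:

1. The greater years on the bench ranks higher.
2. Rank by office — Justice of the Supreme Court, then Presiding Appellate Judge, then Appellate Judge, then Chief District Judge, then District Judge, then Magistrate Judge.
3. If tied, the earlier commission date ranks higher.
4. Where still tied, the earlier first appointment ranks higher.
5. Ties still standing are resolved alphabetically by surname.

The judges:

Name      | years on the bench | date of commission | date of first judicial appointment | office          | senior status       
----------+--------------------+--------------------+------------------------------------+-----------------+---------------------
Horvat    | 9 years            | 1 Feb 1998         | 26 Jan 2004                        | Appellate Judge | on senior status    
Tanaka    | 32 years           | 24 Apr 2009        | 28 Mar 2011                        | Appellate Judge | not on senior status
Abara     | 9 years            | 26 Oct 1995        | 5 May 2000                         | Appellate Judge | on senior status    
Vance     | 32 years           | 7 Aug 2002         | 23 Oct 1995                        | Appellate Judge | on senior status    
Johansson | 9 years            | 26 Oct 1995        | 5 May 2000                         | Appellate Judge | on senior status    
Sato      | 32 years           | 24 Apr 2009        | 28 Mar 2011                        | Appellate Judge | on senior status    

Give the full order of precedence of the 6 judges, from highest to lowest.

Vance, Sato, Tanaka, Abara, Johansson, Horvat

By years on the bench (higher first): Vance, Sato and Tanaka (each 32 years); then Abara, Johansson and Horvat (each 9 years).
Vance, Sato and Tanaka are each Appellate Judge, so the next rule applies.
Among Vance, Sato and Tanaka, by date of commission (earlier first): Vance (7 Aug 2002) before Sato and Tanaka (24 Apr 2009).
Sato and Tanaka both have date of first judicial appointment 28 Mar 2011, so the next rule applies.
Among Sato and Tanaka, alphabetically by surname: Sato before Tanaka.
Abara, Johansson and Horvat are each Appellate Judge, so the next rule applies.
Among Abara, Johansson and Horvat, by date of commission (earlier first): Abara and Johansson (26 Oct 1995) before Horvat (1 Feb 1998).
Abara and Johansson both have date of first judicial appointment 5 May 2000, so the next rule applies.
Among Abara and Johansson, alphabetically by surname: Abara before Johansson.
Full order: Vance, Sato, Tanaka, Abara, Johansson, Horvat.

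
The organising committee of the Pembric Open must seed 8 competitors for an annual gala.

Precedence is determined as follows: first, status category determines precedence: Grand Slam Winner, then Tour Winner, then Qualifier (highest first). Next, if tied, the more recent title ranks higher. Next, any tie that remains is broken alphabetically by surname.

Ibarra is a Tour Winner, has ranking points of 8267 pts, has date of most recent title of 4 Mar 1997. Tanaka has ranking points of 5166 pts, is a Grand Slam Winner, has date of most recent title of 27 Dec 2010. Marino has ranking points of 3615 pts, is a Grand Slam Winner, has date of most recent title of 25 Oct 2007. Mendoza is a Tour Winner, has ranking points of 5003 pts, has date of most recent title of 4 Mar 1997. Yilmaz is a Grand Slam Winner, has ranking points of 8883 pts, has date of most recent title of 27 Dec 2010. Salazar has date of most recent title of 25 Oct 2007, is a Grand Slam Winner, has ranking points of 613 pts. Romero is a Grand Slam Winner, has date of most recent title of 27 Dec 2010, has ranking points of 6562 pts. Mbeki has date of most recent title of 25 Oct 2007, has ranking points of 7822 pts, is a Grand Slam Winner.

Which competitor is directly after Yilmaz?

Marino

By status category: Romero, Tanaka, Yilmaz, Marino, Mbeki and Salazar (Grand Slam Winner); then Ibarra and Mendoza (Tour Winner).
Among Romero, Tanaka, Yilmaz, Marino, Mbeki and Salazar, by date of most recent title (later first): Romero, Tanaka and Yilmaz (27 Dec 2010) before Marino, Mbeki and Salazar (25 Oct 2007).
Among Romero, Tanaka and Yilmaz, alphabetically by surname: Romero before Tanaka before Yilmaz.
Among Marino, Mbeki and Salazar, alphabetically by surname: Marino before Mbeki before Salazar.
Ibarra and Mendoza both have date of most recent title 4 Mar 1997, so the next rule applies.
Among Ibarra and Mendoza, alphabetically by surname: Ibarra before Mendoza.
Order: Romero, Tanaka, Yilmaz, Marino, Mbeki, Salazar, Ibarra, Mendoza.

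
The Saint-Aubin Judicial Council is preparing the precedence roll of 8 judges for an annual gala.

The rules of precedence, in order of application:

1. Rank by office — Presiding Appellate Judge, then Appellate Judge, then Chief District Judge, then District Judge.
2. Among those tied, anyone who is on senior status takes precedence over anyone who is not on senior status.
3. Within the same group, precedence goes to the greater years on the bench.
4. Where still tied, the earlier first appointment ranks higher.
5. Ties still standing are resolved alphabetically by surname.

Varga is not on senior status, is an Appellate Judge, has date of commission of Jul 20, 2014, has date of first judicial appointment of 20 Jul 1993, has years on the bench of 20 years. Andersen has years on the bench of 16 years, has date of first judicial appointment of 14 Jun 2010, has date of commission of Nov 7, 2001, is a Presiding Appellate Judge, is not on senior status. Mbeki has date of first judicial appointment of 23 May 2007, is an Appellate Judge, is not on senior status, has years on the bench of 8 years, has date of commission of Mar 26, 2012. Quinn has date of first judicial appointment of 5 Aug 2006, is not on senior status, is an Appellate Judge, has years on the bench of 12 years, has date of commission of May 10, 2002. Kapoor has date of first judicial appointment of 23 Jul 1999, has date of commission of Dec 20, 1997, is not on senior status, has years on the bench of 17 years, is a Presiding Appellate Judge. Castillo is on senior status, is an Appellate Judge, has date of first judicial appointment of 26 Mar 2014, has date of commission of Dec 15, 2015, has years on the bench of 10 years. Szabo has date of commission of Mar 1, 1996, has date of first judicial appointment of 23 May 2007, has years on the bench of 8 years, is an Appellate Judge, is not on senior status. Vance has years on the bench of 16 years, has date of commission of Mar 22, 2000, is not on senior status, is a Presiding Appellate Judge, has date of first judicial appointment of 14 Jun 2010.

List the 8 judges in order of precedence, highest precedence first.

By office: Kapoor, Andersen and Vance (Presiding Appellate Judge); then Castillo, Varga, Quinn, Mbeki and Szabo (Appellate Judge).
Kapoor, Andersen and Vance are each not on senior status, so the next rule applies.
Among Kapoor, Andersen and Vance, by years on the bench (higher first): Kapoor (17 years) before Andersen and Vance (16 years).
Andersen and Vance both have date of first judicial appointment 14 Jun 2010, so the next rule applies.
Among Andersen and Vance, alphabetically by surname: Andersen before Vance.
Among Castillo, Varga, Quinn, Mbeki and Szabo, on senior status before not on senior status: Castillo (on senior status) before Varga, Quinn, Mbeki and Szabo (not on senior status).
Among Varga, Quinn, Mbeki and Szabo, by years on the bench (higher first): Varga (20 years) before Quinn (12 years) before Mbeki and Szabo (8 years).
Mbeki and Szabo both have date of first judicial appointment 23 May 2007, so the next rule applies.
Among Mbeki and Szabo, alphabetically by surname: Mbeki before Szabo.
Full order: Kapoor, Andersen, Vance, Castillo, Varga, Quinn, Mbeki, Szabo.

Kapoor, Andersen, Vance, Castillo, Varga, Quinn, Mbeki, Szabo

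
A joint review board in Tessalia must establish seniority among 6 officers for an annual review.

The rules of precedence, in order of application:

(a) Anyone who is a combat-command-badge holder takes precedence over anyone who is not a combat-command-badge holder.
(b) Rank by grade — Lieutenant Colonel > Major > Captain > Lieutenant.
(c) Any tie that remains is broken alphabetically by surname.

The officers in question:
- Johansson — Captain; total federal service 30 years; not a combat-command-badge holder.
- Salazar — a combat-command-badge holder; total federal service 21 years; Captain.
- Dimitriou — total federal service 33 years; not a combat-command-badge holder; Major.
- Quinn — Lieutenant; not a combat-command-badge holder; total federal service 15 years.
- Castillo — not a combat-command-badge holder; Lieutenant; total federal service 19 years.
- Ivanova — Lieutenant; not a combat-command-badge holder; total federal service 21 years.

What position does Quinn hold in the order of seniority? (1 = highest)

6

By the first rule: Salazar (a combat-command-badge holder); then Dimitriou, Johansson, Castillo, Ivanova and Quinn (each not a combat-command-badge holder).
Among Dimitriou, Johansson, Castillo, Ivanova and Quinn, by grade: Dimitriou (Major) before Johansson (Captain) before Castillo, Ivanova and Quinn (Lieutenant).
Among Castillo, Ivanova and Quinn, alphabetically by surname: Castillo before Ivanova before Quinn.
Order: Salazar, Dimitriou, Johansson, Castillo, Ivanova, Quinn. So position 6.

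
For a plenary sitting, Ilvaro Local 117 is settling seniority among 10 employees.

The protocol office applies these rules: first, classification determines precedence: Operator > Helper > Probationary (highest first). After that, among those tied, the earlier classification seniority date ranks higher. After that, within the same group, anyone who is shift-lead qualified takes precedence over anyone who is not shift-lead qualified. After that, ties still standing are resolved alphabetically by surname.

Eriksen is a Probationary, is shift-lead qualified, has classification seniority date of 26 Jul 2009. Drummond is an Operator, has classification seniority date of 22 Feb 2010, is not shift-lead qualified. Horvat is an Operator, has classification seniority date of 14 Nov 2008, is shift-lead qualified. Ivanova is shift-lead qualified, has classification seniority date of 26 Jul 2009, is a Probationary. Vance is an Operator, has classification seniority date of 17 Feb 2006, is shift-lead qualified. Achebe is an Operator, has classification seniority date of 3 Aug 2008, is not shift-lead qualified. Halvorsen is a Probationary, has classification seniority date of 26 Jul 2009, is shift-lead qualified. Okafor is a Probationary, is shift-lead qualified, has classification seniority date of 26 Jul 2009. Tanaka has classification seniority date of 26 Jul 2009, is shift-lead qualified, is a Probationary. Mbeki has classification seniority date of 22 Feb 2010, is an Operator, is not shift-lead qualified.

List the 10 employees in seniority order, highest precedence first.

By classification: Vance, Achebe, Horvat, Drummond and Mbeki (Operator); then Eriksen, Halvorsen, Ivanova, Okafor and Tanaka (Probationary).
Among Vance, Achebe, Horvat, Drummond and Mbeki, by classification seniority date (earlier first): Vance (17 Feb 2006) before Achebe (3 Aug 2008) before Horvat (14 Nov 2008) before Drummond and Mbeki (22 Feb 2010).
Drummond and Mbeki are each not shift-lead qualified, so the next rule applies.
Among Drummond and Mbeki, alphabetically by surname: Drummond before Mbeki.
Eriksen, Halvorsen, Ivanova, Okafor and Tanaka all have classification seniority date 26 Jul 2009, so the next rule applies.
Eriksen, Halvorsen, Ivanova, Okafor and Tanaka are each shift-lead qualified, so the next rule applies.
Among Eriksen, Halvorsen, Ivanova, Okafor and Tanaka, alphabetically by surname: Eriksen before Halvorsen before Ivanova before Okafor before Tanaka.
Full order: Vance, Achebe, Horvat, Drummond, Mbeki, Eriksen, Halvorsen, Ivanova, Okafor, Tanaka.

Vance, Achebe, Horvat, Drummond, Mbeki, Eriksen, Halvorsen, Ivanova, Okafor, Tanaka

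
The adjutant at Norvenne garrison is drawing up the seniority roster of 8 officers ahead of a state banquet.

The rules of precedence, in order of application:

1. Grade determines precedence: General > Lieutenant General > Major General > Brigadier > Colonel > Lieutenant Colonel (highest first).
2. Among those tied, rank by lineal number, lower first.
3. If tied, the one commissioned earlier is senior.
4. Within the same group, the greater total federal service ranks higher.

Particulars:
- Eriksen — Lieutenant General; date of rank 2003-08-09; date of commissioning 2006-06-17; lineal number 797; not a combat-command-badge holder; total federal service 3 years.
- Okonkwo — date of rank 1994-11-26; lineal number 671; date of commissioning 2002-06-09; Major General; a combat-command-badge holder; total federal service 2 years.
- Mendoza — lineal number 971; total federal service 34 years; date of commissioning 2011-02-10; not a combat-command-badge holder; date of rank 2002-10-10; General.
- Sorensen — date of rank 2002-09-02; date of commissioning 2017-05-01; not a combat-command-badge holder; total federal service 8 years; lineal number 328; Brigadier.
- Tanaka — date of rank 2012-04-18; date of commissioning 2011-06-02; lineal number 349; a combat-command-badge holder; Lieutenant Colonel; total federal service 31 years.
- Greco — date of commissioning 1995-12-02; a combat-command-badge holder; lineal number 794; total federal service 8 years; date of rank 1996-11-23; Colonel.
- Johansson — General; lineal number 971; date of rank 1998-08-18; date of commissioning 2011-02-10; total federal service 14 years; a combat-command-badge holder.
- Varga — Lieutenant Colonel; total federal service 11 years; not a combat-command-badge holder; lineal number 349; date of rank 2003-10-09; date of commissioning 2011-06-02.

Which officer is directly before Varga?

By grade: Mendoza and Johansson (General); then Eriksen (Lieutenant General); then Okonkwo (Major General); then Sorensen (Brigadier); then Greco (Colonel); then Tanaka and Varga (Lieutenant Colonel).
Mendoza and Johansson both have lineal number 971, so the next rule applies.
Mendoza and Johansson both have date of commissioning 2011-02-10, so the next rule applies.
Among Mendoza and Johansson, by total federal service (higher first): Mendoza (34 years) before Johansson (14 years).
Tanaka and Varga both have lineal number 349, so the next rule applies.
Tanaka and Varga both have date of commissioning 2011-06-02, so the next rule applies.
Among Tanaka and Varga, by total federal service (higher first): Tanaka (31 years) before Varga (11 years).
Order: Mendoza, Johansson, Eriksen, Okonkwo, Sorensen, Greco, Tanaka, Varga.

Tanaka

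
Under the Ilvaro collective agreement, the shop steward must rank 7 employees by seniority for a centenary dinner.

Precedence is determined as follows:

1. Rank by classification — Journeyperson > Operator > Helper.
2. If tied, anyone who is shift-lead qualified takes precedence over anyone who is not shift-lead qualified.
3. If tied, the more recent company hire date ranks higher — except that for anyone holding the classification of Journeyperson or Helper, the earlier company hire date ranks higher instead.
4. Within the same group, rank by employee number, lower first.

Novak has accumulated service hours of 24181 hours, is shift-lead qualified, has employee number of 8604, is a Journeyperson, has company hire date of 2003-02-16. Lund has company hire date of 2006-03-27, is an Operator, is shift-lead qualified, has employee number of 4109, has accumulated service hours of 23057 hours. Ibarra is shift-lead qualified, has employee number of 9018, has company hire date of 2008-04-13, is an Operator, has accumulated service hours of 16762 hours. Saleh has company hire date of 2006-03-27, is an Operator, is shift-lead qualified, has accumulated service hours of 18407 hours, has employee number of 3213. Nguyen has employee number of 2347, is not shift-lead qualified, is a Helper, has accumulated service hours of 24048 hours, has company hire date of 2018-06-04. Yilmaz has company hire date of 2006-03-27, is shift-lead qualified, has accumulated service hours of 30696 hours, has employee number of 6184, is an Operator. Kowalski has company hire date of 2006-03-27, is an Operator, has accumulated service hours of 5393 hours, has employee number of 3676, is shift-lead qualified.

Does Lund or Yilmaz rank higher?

Lund

By classification: Novak (Journeyperson); then Ibarra, Saleh, Kowalski, Lund and Yilmaz (Operator); then Nguyen (Helper).
Ibarra, Saleh, Kowalski, Lund and Yilmaz are each shift-lead qualified, so the next rule applies.
Among Ibarra, Saleh, Kowalski, Lund and Yilmaz, by company hire date (later first): Ibarra (2008-04-13) before Saleh, Kowalski, Lund and Yilmaz (2006-03-27).
Among Saleh, Kowalski, Lund and Yilmaz, by employee number (lower first): Saleh (3213) before Kowalski (3676) before Lund (4109) before Yilmaz (6184).
So Lund takes precedence.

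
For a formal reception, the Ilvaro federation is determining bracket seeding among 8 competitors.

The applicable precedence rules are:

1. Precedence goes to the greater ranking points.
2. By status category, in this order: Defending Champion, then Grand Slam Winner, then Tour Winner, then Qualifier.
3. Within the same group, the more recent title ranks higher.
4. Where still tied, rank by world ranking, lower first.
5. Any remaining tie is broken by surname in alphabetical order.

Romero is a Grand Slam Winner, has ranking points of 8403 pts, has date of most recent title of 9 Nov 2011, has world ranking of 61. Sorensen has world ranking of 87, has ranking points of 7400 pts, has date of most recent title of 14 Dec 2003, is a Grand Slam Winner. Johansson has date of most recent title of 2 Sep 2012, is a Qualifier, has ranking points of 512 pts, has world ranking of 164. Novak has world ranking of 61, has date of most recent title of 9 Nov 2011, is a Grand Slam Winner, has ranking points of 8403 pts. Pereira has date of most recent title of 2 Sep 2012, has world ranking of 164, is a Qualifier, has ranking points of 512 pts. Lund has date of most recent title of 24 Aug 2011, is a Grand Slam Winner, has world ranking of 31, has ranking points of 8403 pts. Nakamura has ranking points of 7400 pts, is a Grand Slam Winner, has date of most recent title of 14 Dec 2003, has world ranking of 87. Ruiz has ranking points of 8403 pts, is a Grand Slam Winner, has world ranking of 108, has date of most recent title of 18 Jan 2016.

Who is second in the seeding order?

By ranking points (higher first): Ruiz, Novak, Romero and Lund (each 8403 pts); then Nakamura and Sorensen (both 7400 pts); then Johansson and Pereira (both 512 pts).
Ruiz, Novak, Romero and Lund are each Grand Slam Winner, so the next rule applies.
Among Ruiz, Novak, Romero and Lund, by date of most recent title (later first): Ruiz (18 Jan 2016) before Novak and Romero (9 Nov 2011) before Lund (24 Aug 2011).
Novak and Romero both have world ranking 61, so the next rule applies.
Among Novak and Romero, alphabetically by surname: Novak before Romero.
Nakamura and Sorensen are each Grand Slam Winner, so the next rule applies.
Nakamura and Sorensen both have date of most recent title 14 Dec 2003, so the next rule applies.
Nakamura and Sorensen both have world ranking 87, so the next rule applies.
Among Nakamura and Sorensen, alphabetically by surname: Nakamura before Sorensen.
Johansson and Pereira are each Qualifier, so the next rule applies.
Johansson and Pereira both have date of most recent title 2 Sep 2012, so the next rule applies.
Johansson and Pereira both have world ranking 164, so the next rule applies.
Among Johansson and Pereira, alphabetically by surname: Johansson before Pereira.
Order: Ruiz, Novak, Romero, Lund, Nakamura, Sorensen, Johansson, Pereira.

Novak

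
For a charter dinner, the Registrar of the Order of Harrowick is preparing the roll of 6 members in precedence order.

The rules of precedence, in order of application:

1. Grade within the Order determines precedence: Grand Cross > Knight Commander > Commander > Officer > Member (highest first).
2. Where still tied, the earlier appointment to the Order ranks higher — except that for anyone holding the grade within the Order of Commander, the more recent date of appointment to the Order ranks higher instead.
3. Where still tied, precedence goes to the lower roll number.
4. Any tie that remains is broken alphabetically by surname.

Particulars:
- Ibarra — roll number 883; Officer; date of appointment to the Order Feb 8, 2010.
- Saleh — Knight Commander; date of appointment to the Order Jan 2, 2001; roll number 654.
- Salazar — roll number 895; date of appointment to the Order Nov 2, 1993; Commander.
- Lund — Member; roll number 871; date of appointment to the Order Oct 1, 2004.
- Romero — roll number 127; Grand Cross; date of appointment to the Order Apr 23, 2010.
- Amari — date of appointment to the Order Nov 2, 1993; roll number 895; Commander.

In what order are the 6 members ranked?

By grade within the Order: Romero (Grand Cross); then Saleh (Knight Commander); then Amari and Salazar (Commander); then Ibarra (Officer); then Lund (Member).
Amari and Salazar both have date of appointment to the Order Nov 2, 1993, so the next rule applies.
Amari and Salazar both have roll number 895, so the next rule applies.
Among Amari and Salazar, alphabetically by surname: Amari before Salazar.
Full order: Romero, Saleh, Amari, Salazar, Ibarra, Lund.

Romero, Saleh, Amari, Salazar, Ibarra, Lund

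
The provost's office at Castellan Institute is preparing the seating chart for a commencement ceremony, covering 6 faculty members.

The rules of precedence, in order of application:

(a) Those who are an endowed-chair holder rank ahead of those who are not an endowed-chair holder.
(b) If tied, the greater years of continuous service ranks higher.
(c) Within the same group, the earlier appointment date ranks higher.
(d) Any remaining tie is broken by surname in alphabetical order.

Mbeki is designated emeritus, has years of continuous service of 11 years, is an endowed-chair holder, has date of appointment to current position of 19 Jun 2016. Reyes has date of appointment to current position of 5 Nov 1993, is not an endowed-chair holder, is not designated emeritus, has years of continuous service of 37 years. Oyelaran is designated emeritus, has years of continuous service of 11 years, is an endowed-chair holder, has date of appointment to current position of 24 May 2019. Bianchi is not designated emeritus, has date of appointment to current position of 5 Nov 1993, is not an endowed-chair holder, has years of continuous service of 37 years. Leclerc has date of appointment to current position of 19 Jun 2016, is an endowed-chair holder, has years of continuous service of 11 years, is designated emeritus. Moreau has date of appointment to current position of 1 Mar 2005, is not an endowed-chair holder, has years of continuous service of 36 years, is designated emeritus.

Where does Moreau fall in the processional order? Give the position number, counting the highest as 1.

By the first rule: Leclerc, Mbeki and Oyelaran (each an endowed-chair holder); then Bianchi, Reyes and Moreau (each not an endowed-chair holder).
Leclerc, Mbeki and Oyelaran all have years of continuous service 11 years, so the next rule applies.
Among Leclerc, Mbeki and Oyelaran, by date of appointment to current position (earlier first): Leclerc and Mbeki (19 Jun 2016) before Oyelaran (24 May 2019).
Among Leclerc and Mbeki, alphabetically by surname: Leclerc before Mbeki.
Among Bianchi, Reyes and Moreau, by years of continuous service (higher first): Bianchi and Reyes (37 years) before Moreau (36 years).
Bianchi and Reyes both have date of appointment to current position 5 Nov 1993, so the next rule applies.
Among Bianchi and Reyes, alphabetically by surname: Bianchi before Reyes.
Order: Leclerc, Mbeki, Oyelaran, Bianchi, Reyes, Moreau. So position 6.

6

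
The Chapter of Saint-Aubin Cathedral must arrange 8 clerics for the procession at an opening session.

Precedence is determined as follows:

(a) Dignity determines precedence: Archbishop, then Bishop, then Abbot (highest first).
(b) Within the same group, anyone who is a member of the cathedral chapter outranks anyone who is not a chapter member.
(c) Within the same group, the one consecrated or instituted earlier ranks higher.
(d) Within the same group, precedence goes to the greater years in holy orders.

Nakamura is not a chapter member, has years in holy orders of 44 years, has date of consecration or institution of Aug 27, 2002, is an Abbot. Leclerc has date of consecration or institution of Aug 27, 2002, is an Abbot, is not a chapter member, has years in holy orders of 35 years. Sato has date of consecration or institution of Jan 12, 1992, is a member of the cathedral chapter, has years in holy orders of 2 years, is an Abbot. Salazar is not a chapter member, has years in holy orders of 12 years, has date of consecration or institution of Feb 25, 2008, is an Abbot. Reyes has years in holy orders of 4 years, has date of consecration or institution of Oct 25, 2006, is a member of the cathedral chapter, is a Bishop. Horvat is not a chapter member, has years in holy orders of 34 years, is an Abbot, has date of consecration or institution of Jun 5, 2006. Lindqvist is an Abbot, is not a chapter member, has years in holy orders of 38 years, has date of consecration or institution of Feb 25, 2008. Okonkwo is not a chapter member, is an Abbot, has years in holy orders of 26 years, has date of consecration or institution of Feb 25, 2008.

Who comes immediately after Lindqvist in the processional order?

Okonkwo

By dignity: Reyes (Bishop); then Sato, Nakamura, Leclerc, Horvat, Lindqvist, Okonkwo and Salazar (Abbot).
Among Sato, Nakamura, Leclerc, Horvat, Lindqvist, Okonkwo and Salazar, a member of the cathedral chapter before not a chapter member: Sato (a member of the cathedral chapter) before Nakamura, Leclerc, Horvat, Lindqvist, Okonkwo and Salazar (not a chapter member).
Among Nakamura, Leclerc, Horvat, Lindqvist, Okonkwo and Salazar, by date of consecration or institution (earlier first): Nakamura and Leclerc (Aug 27, 2002) before Horvat (Jun 5, 2006) before Lindqvist, Okonkwo and Salazar (Feb 25, 2008).
Among Nakamura and Leclerc, by years in holy orders (higher first): Nakamura (44 years) before Leclerc (35 years).
Among Lindqvist, Okonkwo and Salazar, by years in holy orders (higher first): Lindqvist (38 years) before Okonkwo (26 years) before Salazar (12 years).
Order: Reyes, Sato, Nakamura, Leclerc, Horvat, Lindqvist, Okonkwo, Salazar.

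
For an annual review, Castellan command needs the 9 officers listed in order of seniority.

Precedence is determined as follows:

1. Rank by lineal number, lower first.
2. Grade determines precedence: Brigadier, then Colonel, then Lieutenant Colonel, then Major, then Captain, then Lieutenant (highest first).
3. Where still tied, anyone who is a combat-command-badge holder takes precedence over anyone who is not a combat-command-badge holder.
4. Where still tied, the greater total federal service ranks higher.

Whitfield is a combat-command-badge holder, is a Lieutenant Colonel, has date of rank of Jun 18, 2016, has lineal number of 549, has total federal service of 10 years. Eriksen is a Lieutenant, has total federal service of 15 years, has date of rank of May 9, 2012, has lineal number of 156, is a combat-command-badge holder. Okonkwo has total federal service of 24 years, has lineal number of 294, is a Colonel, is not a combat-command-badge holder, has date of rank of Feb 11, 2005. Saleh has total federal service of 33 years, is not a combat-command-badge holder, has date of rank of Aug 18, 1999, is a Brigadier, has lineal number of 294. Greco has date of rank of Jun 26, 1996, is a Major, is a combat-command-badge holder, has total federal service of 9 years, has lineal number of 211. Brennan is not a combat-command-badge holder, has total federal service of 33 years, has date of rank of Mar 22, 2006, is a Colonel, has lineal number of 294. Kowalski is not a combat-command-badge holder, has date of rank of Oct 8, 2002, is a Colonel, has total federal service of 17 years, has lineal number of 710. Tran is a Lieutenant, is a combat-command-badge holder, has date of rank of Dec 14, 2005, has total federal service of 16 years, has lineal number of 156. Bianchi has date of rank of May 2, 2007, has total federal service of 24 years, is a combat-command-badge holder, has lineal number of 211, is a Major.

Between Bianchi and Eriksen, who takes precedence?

Eriksen

By lineal number (lower first): Tran and Eriksen (both 156); then Bianchi and Greco (both 211); then Saleh, Brennan and Okonkwo (each 294); then Whitfield (549); then Kowalski (710).
Tran and Eriksen are each Lieutenant, so the next rule applies.
Tran and Eriksen are each a combat-command-badge holder, so the next rule applies.
Among Tran and Eriksen, by total federal service (higher first): Tran (16 years) before Eriksen (15 years).
Bianchi and Greco are each Major, so the next rule applies.
Bianchi and Greco are each a combat-command-badge holder, so the next rule applies.
Among Bianchi and Greco, by total federal service (higher first): Bianchi (24 years) before Greco (9 years).
Among Saleh, Brennan and Okonkwo, by grade: Saleh (Brigadier) before Brennan and Okonkwo (Colonel).
Brennan and Okonkwo are each not a combat-command-badge holder, so the next rule applies.
Among Brennan and Okonkwo, by total federal service (higher first): Brennan (33 years) before Okonkwo (24 years).
So Eriksen takes precedence.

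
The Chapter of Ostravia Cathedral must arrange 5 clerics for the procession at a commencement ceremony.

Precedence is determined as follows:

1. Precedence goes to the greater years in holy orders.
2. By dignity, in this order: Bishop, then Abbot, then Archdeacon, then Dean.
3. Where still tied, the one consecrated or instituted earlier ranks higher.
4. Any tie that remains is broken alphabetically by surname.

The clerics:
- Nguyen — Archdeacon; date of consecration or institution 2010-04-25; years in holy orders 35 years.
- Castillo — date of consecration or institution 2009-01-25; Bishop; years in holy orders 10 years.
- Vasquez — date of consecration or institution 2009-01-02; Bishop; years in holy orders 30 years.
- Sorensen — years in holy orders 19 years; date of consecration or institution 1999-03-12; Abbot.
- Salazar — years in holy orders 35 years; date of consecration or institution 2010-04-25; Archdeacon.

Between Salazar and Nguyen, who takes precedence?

By years in holy orders (higher first): Nguyen and Salazar (both 35 years); then Vasquez (30 years); then Sorensen (19 years); then Castillo (10 years).
Nguyen and Salazar are each Archdeacon, so the next rule applies.
Nguyen and Salazar both have date of consecration or institution 2010-04-25, so the next rule applies.
Among Nguyen and Salazar, alphabetically by surname: Nguyen before Salazar.
So Nguyen takes precedence.

Nguyen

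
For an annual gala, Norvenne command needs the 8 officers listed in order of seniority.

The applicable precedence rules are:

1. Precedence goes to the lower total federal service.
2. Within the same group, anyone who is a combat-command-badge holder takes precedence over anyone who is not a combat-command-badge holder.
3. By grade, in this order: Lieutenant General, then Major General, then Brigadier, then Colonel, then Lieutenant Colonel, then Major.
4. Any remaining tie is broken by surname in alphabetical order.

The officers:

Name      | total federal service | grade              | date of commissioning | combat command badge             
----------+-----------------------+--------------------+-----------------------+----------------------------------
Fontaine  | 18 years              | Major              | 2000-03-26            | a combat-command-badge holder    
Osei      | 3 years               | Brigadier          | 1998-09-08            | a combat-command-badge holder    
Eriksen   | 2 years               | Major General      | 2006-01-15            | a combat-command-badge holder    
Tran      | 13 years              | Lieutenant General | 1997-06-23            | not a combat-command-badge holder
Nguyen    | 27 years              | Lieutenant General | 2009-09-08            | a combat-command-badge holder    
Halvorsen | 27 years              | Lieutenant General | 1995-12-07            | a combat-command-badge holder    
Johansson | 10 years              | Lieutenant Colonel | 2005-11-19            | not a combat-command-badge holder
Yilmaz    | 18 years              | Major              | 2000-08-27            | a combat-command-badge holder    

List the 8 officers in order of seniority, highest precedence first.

By total federal service (lower first): Eriksen (2 years); then Osei (3 years); then Johansson (10 years); then Tran (13 years); then Fontaine and Yilmaz (both 18 years); then Halvorsen and Nguyen (both 27 years).
Fontaine and Yilmaz are each a combat-command-badge holder, so the next rule applies.
Fontaine and Yilmaz are each Major, so the next rule applies.
Among Fontaine and Yilmaz, alphabetically by surname: Fontaine before Yilmaz.
Halvorsen and Nguyen are each a combat-command-badge holder, so the next rule applies.
Halvorsen and Nguyen are each Lieutenant General, so the next rule applies.
Among Halvorsen and Nguyen, alphabetically by surname: Halvorsen before Nguyen.
Full order: Eriksen, Osei, Johansson, Tran, Fontaine, Yilmaz, Halvorsen, Nguyen.

Eriksen, Osei, Johansson, Tran, Fontaine, Yilmaz, Halvorsen, Nguyen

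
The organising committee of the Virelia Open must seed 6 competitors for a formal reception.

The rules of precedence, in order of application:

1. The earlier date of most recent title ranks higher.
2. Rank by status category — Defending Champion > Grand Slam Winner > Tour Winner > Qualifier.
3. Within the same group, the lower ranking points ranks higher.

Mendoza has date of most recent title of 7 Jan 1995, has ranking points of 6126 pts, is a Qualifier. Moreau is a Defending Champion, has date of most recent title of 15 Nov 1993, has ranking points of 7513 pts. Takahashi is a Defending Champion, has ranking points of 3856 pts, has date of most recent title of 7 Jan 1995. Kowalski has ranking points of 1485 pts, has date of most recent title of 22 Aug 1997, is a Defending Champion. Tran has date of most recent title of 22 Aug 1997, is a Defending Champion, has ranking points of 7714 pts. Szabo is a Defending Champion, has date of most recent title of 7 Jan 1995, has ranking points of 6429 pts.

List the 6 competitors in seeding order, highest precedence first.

By date of most recent title (earlier first): Moreau (15 Nov 1993); then Takahashi, Szabo and Mendoza (each 7 Jan 1995); then Kowalski and Tran (both 22 Aug 1997).
Among Takahashi, Szabo and Mendoza, by status category: Takahashi and Szabo (Defending Champion) before Mendoza (Qualifier).
Among Takahashi and Szabo, by ranking points (lower first): Takahashi (3856 pts) before Szabo (6429 pts).
Kowalski and Tran are each Defending Champion, so the next rule applies.
Among Kowalski and Tran, by ranking points (lower first): Kowalski (1485 pts) before Tran (7714 pts).
Full order: Moreau, Takahashi, Szabo, Mendoza, Kowalski, Tran.

Moreau, Takahashi, Szabo, Mendoza, Kowalski, Tran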